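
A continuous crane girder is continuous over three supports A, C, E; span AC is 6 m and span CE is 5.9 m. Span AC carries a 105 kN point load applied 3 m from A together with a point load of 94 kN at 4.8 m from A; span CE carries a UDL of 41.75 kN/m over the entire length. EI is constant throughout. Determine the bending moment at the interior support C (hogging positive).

M_C = 190.6 kN·m

Release continuity at C by inserting a hinge; the redundant is the internal moment M_C. The primary structure is two simply-supported spans AC and CE.
Discontinuity in slope at C on the released structure — sum the simple-span end rotations:
  span AC: point load 105 at a = 3: Pab(L + a)/(6LEI) = 236.2/EI
  span AC: point load 94 at a = 4.8: Pab(L + a)/(6LEI) = 162.4/EI
  span CE: UDL 41.75: wL³/(24EI) = 357.3/EI
  relative rotation θ_0 = (398.7 + 357.3)/EI = 756/EI
A unit hogging moment at C produces rotation L₁/(3EI) + L₂/(3EI) = 3.967/EI.
Slope continuity at C: θ_0 = M_C·3.967/EI, so M_C = 756/3.967 = 190.6 kN·m (hogging).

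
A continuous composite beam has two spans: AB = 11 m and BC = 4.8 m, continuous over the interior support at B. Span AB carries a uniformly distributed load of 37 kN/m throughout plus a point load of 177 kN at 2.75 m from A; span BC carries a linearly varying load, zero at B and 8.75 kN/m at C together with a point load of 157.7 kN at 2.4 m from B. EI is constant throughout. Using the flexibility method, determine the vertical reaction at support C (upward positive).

R_C = -31.14 kN

Release continuity at B by inserting a hinge; the redundant is the internal moment M_B. The primary structure is two simply-supported spans AB and BC.
Discontinuity in slope at B on the released structure — sum the simple-span end rotations:
  span AB: UDL 37: wL³/(24EI) = 2052/EI
  span AB: point load 177 at a = 2.75: Pab(L + a)/(6LEI) = 836.6/EI
  span BC: triangular load, peak 8.75: 7w₀L³/(360EI) = 18.82/EI
  span BC: point load 157.7 at a = 2.4: Pab(L + b)/(6LEI) = 227.1/EI
  relative rotation θ_0 = (2889 + 245.9)/EI = 3134/EI
A unit hogging moment at B produces rotation L₁/(3EI) + L₂/(3EI) = 5.267/EI.
Slope continuity at B: θ_0 = M_B·5.267/EI, so M_B = 3134/5.267 = 595.2 kN·m (hogging).
Span BC, ΣM about C: R_B^{BC}·4.8 = 412.1 + 595.2, so R_B^{BC} = 209.8 kN and R_C = 178.7 − 209.8 = -31.14 kN.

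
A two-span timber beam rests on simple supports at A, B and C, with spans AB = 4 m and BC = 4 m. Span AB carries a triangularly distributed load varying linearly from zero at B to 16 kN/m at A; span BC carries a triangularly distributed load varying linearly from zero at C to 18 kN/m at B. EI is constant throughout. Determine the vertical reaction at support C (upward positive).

R_C = 7.733 kN

Release continuity at B by inserting a hinge; the redundant is the internal moment M_B. The primary structure is two simply-supported spans AB and BC.
Discontinuity in slope at B on the released structure — sum the simple-span end rotations:
  span AB: triangular load, peak 16: 7w₀L³/(360EI) = 19.91/EI
  span BC: triangular load, peak 18: w₀L³/(45EI) = 25.6/EI
  relative rotation θ_0 = (19.91 + 25.6)/EI = 45.51/EI
A unit hogging moment at B produces rotation L₁/(3EI) + L₂/(3EI) = 2.667/EI.
Compatibility: M_B·(L₁+L₂)/(3EI) = θ_0, giving M_B = 17.07 kN·m (hogging).
Span BC, ΣM about C: R_B^{BC}·4 = 96 + 17.07, so R_B^{BC} = 28.27 kN and R_C = 36 − 28.27 = 7.733 kN.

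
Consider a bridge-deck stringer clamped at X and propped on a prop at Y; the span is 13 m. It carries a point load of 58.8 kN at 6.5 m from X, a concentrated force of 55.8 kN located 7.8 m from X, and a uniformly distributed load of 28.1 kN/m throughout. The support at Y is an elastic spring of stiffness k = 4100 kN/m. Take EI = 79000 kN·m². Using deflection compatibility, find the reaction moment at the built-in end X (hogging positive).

Remove the prop at Y; the released (primary) structure is a cantilever built in at X.
Deflection at Y on the released cantilever, summing each load's contribution:
  point load 58.8 at a = 6.5: Pa²(3L − a)/(6EI) = 13457/EI
  point load 55.8 at a = 7.8: Pa²(3L − a)/(6EI) = 17653/EI
  UDL 28.1: wL⁴/(8EI) = 100321/EI
  δ_0 = 131430/EI
Flexibility coefficient — unit upward force at Y: δ_{YY} = L³/(3EI) = 732.3/EI.
With EI = 79000 kN·m²: δ_0 = 1.6637 m and δ_{YY} = 0.00927 m/kN.
Compatibility — the spring shortens by R_Y/k under the reaction it provides: δ_0 − R_Y·δ_{YY} = R_Y/k. With 1/k = 0.000244 m/kN, R_Y = δ_0 / (δ_{YY} + 1/k) = 1.6637 / (0.00927 + 0.000244) = 174.9 kN.
Moment equilibrium about X: M_X = Σ(load moments about X) − R_Y·L = 3192 − 174.9×13 = 918.6 kN·m.

M_X = 918.6 kN·m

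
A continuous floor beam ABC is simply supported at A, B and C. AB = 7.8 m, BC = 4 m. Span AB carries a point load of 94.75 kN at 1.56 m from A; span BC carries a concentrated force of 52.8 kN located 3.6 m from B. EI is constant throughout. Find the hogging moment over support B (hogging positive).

M_B = 50.44 kN·m

Release continuity at B by inserting a hinge; the redundant is the internal moment M_B. The primary structure is two simply-supported spans AB and BC.
Discontinuity in slope at B on the released structure — sum the simple-span end rotations:
  span AB: point load 94.75 at a = 1.56: Pab(L + a)/(6LEI) = 184.5/EI
  span BC: point load 52.8 at a = 3.6: Pab(L + b)/(6LEI) = 13.94/EI
  relative rotation θ_0 = (184.5 + 13.94)/EI = 198.4/EI
A unit hogging moment at B produces rotation L₁/(3EI) + L₂/(3EI) = 3.933/EI.
Compatibility: M_B·(L₁+L₂)/(3EI) = θ_0, giving M_B = 50.44 kN·m (hogging).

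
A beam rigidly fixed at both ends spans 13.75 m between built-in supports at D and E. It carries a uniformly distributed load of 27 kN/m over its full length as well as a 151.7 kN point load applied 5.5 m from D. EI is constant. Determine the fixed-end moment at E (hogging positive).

M_E = 625.6 kN·m

Take the two fixed-end moments M_D, M_E as redundants; the released structure is the simple span DE.
Simple-span end rotations at D and E under the given loads:
  at D: UDL 27: wL³/(24EI) = 2925/EI
  at E: UDL 27: wL³/(24EI) = 2925/EI
  at D: point load 151.7 at a = 5.5: Pab(L + b)/(6LEI) = 1836/EI
  at E: point load 151.7 at a = 5.5: Pab(L + a)/(6LEI) = 1606/EI
  θ_D0 = 4760/EI,  θ_E0 = 4531/EI
Flexibility coefficients: a unit moment at one end gives L/(3EI) there and L/(6EI) at the far end, so f₁₁ = f₂₂ = 4.583/EI and f₁₂ = f₂₁ = 2.292/EI.
Compatibility — zero rotation at each built-in end:
  4.583 M_D + 2.292 M_E = 4760
  2.292 M_D + 4.583 M_E = 4531
Solving the pair gives M_D = 725.8 kN·m and M_E = 625.6 kN·m (hogging).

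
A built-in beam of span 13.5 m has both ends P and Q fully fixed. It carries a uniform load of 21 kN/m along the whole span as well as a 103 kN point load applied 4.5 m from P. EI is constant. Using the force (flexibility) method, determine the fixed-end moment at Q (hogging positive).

M_Q = 421.9 kN·m

Release both end moments; the primary structure is a simply-supported span PQ with redundants M_P and M_Q.
End rotations of the released simple span under the applied load (×1/EI):
  at P: UDL 21: wL³/(24EI) = 2153/EI
  at Q: UDL 21: wL³/(24EI) = 2153/EI
  at P: point load 103 at a = 4.5: Pab(L + b)/(6LEI) = 1159/EI
  at Q: point load 103 at a = 4.5: Pab(L + a)/(6LEI) = 927/EI
  θ_P0 = 3312/EI,  θ_Q0 = 3080/EI
Flexibility coefficients: a unit moment at one end gives L/(3EI) there and L/(6EI) at the far end, so f₁₁ = f₂₂ = 4.5/EI and f₁₂ = f₂₁ = 2.25/EI.
Compatibility — zero rotation at each built-in end:
  4.5 M_P + 2.25 M_Q = 3312
  2.25 M_P + 4.5 M_Q = 3080
Solving the pair gives M_P = 524.9 kN·m and M_Q = 421.9 kN·m (hogging).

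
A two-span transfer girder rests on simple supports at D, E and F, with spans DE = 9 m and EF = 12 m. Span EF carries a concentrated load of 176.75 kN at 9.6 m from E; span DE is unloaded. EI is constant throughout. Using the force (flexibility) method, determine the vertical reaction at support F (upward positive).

Take M_E as the redundant. Released structure: two simple spans DE and EF with a hinge at E.
End slopes at the hinge E, treating each span as simply supported:
  span EF: point load 176.75 at a = 9.6: Pab(L + b)/(6LEI) = 814.5/EI
  relative rotation θ_0 = (0 + 814.5)/EI = 814.5/EI
A unit hogging moment at E produces rotation L₁/(3EI) + L₂/(3EI) = 7/EI.
Slope continuity at E: θ_0 = M_E·7/EI, so M_E = 814.5/7 = 116.4 kN·m (hogging).
Span EF, ΣM about F: R_E^{EF}·12 = 424.2 + 116.4, so R_E^{EF} = 45.05 kN and R_F = 176.8 − 45.05 = 131.7 kN.

R_F = 131.7 kN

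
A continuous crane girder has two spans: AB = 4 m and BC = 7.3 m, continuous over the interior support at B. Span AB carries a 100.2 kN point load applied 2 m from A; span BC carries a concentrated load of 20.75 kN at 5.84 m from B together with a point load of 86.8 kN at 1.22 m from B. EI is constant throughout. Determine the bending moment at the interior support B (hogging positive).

Take M_B as the redundant. Released structure: two simple spans AB and BC with a hinge at B.
Rotations at B on the released spans (each span's end-slope, ×1/EI):
  span AB: point load 100.2 at a = 2: Pab(L + a)/(6LEI) = 100.2/EI
  span BC: point load 20.75 at a = 5.84: Pab(L + b)/(6LEI) = 35.38/EI
  span BC: point load 86.8 at a = 1.22: Pab(L + b)/(6LEI) = 196.7/EI
  relative rotation θ_0 = (100.2 + 232.1)/EI = 332.3/EI
A unit hogging moment at B produces rotation L₁/(3EI) + L₂/(3EI) = 3.767/EI.
Compatibility: M_B·(L₁+L₂)/(3EI) = θ_0, giving M_B = 88.21 kN·m (hogging).

M_B = 88.21 kN·m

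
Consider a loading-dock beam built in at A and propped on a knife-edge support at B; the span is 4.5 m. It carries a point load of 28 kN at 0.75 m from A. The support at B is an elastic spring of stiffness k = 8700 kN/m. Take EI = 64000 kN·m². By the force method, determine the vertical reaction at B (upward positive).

Choose R_B as the redundant. The primary structure is the cantilever fixed at A.
Downward deflection at the released point B due to the loads:
  point load 28 at a = 0.75: Pa²(3L − a)/(6EI) = 33.47/EI
Tip deflection under a unit load at B: L³/(3EI) = 30.38/EI.
With EI = 64000 kN·m²: δ_0 = 0.000523 m and δ_{BB} = 0.000475 m/kN.
Compatibility — the spring shortens by R_B/k under the reaction it provides: δ_0 − R_B·δ_{BB} = R_B/k. With 1/k = 0.000115 m/kN, R_B = δ_0 / (δ_{BB} + 1/k) = 0.000523 / (0.000475 + 0.000115) = 0.887 kN.

R_B = 0.887 kN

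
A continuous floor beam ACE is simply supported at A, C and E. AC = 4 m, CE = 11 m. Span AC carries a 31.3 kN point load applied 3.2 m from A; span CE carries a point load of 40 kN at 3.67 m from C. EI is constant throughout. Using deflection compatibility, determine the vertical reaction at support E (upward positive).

R_E = 7.475 kN

Insert a hinge at C; M_C is the redundant, and each span becomes simply supported.
Discontinuity in slope at C on the released structure — sum the simple-span end rotations:
  span AC: point load 31.3 at a = 3.2: Pab(L + a)/(6LEI) = 24.04/EI
  span CE: point load 40 at a = 3.67: Pab(L + b)/(6LEI) = 298.8/EI
  relative rotation θ_0 = (24.04 + 298.8)/EI = 322.9/EI
A unit hogging moment at C produces rotation L₁/(3EI) + L₂/(3EI) = 5/EI.
Slope continuity at C: θ_0 = M_C·5/EI, so M_C = 322.9/5 = 64.58 kN·m (hogging).
Span CE, ΣM about E: R_C^{CE}·11 = 293.2 + 64.58, so R_C^{CE} = 32.53 kN and R_E = 40 − 32.53 = 7.475 kN.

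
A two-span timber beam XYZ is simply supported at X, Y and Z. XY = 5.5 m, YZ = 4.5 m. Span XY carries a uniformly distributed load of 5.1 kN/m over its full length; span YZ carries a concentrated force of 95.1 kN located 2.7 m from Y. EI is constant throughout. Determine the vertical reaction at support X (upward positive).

Take M_Y as the redundant. Released structure: two simple spans XY and YZ with a hinge at Y.
End slopes at the hinge Y, treating each span as simply supported:
  span XY: UDL 5.1: wL³/(24EI) = 35.35/EI
  span YZ: point load 95.1 at a = 2.7: Pab(L + b)/(6LEI) = 107.8/EI
  relative rotation θ_0 = (35.35 + 107.8)/EI = 143.2/EI
A unit hogging moment at Y produces rotation L₁/(3EI) + L₂/(3EI) = 3.333/EI.
Compatibility: M_Y·(L₁+L₂)/(3EI) = θ_0, giving M_Y = 42.96 kN·m (hogging).
Span XY, ΣM about X with M_Y applied at Y: R_Y^{XY}·5.5 = 77.14 + 42.96, so R_Y^{XY} = 21.84 kN and R_X = 28.05 − 21.84 = 6.214 kN.

R_X = 6.214 kN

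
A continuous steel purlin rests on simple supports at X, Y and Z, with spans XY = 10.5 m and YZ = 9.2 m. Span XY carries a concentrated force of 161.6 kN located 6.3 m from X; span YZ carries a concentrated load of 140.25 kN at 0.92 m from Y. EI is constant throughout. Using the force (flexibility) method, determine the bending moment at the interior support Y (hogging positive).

Release continuity at Y by inserting a hinge; the redundant is the internal moment M_Y. The primary structure is two simply-supported spans XY and YZ.
End slopes at the hinge Y, treating each span as simply supported:
  span XY: point load 161.6 at a = 6.3: Pab(L + a)/(6LEI) = 1140/EI
  span YZ: point load 140.25 at a = 0.92: Pab(L + b)/(6LEI) = 338.3/EI
  relative rotation θ_0 = (1140 + 338.3)/EI = 1479/EI
A unit hogging moment at Y produces rotation L₁/(3EI) + L₂/(3EI) = 6.567/EI.
Compatibility: M_Y·(L₁+L₂)/(3EI) = θ_0, giving M_Y = 225.2 kN·m (hogging).

M_Y = 225.2 kN·m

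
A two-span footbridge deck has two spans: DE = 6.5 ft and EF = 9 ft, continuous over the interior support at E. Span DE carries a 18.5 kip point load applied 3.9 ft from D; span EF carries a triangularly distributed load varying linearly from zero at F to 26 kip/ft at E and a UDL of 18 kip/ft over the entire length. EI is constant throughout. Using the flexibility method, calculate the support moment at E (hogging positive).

Take M_E as the redundant. Released structure: two simple spans DE and EF with a hinge at E.
Rotations at E on the released spans (each span's end-slope, ×1/EI):
  span DE: point load 18.5 at a = 3.9: Pab(L + a)/(6LEI) = 50.02/EI
  span EF: triangular load, peak 26: w₀L³/(45EI) = 421.2/EI
  span EF: UDL 18: wL³/(24EI) = 546.8/EI
  relative rotation θ_0 = (50.02 + 968)/EI = 1018/EI
A unit hogging moment at E produces rotation L₁/(3EI) + L₂/(3EI) = 5.167/EI.
Slope continuity at E: θ_0 = M_E·5.167/EI, so M_E = 1018/5.167 = 197 kip·ft (hogging).

M_E = 197 kip·ft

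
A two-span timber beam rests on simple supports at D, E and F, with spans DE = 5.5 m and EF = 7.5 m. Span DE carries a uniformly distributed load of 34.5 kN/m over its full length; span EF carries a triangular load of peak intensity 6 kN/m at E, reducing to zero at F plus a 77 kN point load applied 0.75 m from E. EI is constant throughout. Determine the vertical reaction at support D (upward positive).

Take M_E as the redundant. Released structure: two simple spans DE and EF with a hinge at E.
End slopes at the hinge E, treating each span as simply supported:
  span DE: UDL 34.5: wL³/(24EI) = 239.2/EI
  span EF: triangular load, peak 6: w₀L³/(45EI) = 56.25/EI
  span EF: point load 77 at a = 0.75: Pab(L + b)/(6LEI) = 123.4/EI
  relative rotation θ_0 = (239.2 + 179.7)/EI = 418.9/EI
A unit hogging moment at E produces rotation L₁/(3EI) + L₂/(3EI) = 4.333/EI.
Compatibility: M_E·(L₁+L₂)/(3EI) = θ_0, giving M_E = 96.66 kN·m (hogging).
Span DE, ΣM about D with M_E applied at E: R_E^{DE}·5.5 = 521.8 + 96.66, so R_E^{DE} = 112.4 kN and R_D = 189.8 − 112.4 = 77.3 kN.

R_D = 77.3 kN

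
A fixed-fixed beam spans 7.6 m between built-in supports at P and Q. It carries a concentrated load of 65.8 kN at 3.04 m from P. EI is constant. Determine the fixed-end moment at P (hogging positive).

Take the two fixed-end moments M_P, M_Q as redundants; the released structure is the simple span PQ.
On the primary (simply-supported) span, the end slopes from the loading are:
  at P: point load 65.8 at a = 3.04: Pab(L + b)/(6LEI) = 243.2/EI
  at Q: point load 65.8 at a = 3.04: Pab(L + a)/(6LEI) = 212.8/EI
  θ_P0 = 243.2/EI,  θ_Q0 = 212.8/EI
Flexibility coefficients: a unit moment at one end gives L/(3EI) there and L/(6EI) at the far end, so f₁₁ = f₂₂ = 2.533/EI and f₁₂ = f₂₁ = 1.267/EI.
Compatibility — zero rotation at each built-in end:
  2.533 M_P + 1.267 M_Q = 243.2
  1.267 M_P + 2.533 M_Q = 212.8
Solving the pair gives M_P = 72.01 kN·m and M_Q = 48.01 kN·m (hogging).

M_P = 72.01 kN·m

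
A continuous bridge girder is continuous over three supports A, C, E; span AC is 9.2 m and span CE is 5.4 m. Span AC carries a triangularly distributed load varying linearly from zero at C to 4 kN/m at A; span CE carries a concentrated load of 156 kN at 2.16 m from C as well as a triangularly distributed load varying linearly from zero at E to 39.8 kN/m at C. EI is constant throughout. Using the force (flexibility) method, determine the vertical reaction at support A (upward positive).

Release continuity at C by inserting a hinge; the redundant is the internal moment M_C. The primary structure is two simply-supported spans AC and CE.
Discontinuity in slope at C on the released structure — sum the simple-span end rotations:
  span AC: triangular load, peak 4: 7w₀L³/(360EI) = 60.56/EI
  span CE: point load 156 at a = 2.16: Pab(L + b)/(6LEI) = 291.1/EI
  span CE: triangular load, peak 39.8: w₀L³/(45EI) = 139.3/EI
  relative rotation θ_0 = (60.56 + 430.4)/EI = 491/EI
A unit hogging moment at C produces rotation L₁/(3EI) + L₂/(3EI) = 4.867/EI.
Compatibility: M_C·(L₁+L₂)/(3EI) = θ_0, giving M_C = 100.9 kN·m (hogging).
Span AC, ΣM about A with M_C applied at C: R_C^{AC}·9.2 = 56.43 + 100.9, so R_C^{AC} = 17.1 kN and R_A = 18.4 − 17.1 = 1.301 kN.

R_A = 1.301 kN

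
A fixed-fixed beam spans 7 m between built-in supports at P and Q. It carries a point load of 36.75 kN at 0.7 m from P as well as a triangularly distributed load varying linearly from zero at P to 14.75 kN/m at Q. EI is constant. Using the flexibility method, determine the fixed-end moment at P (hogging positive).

M_P = 44.93 kN·m

Release both end moments; the primary structure is a simply-supported span PQ with redundants M_P and M_Q.
Simple-span end rotations at P and Q under the given loads:
  at P: point load 36.75 at a = 0.7: Pab(L + b)/(6LEI) = 51.32/EI
  at Q: point load 36.75 at a = 0.7: Pab(L + a)/(6LEI) = 29.71/EI
  at P: triangular load, peak 14.75: 7w₀L³/(360EI) = 98.37/EI
  at Q: triangular load, peak 14.75: w₀L³/(45EI) = 112.4/EI
  θ_P0 = 149.7/EI,  θ_Q0 = 142.1/EI
Flexibility coefficients: a unit moment at one end gives L/(3EI) there and L/(6EI) at the far end, so f₁₁ = f₂₂ = 2.333/EI and f₁₂ = f₂₁ = 1.167/EI.
Compatibility — zero rotation at each built-in end:
  2.333 M_P + 1.167 M_Q = 149.7
  1.167 M_P + 2.333 M_Q = 142.1
Solving the pair gives M_P = 44.93 kN·m and M_Q = 38.45 kN·m (hogging).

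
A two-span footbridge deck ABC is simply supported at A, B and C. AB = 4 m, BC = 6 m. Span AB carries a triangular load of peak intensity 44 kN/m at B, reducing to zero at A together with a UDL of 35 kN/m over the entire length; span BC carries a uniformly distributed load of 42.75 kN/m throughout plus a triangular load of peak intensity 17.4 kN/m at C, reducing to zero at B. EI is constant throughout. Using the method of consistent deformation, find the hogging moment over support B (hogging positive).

Release continuity at B by inserting a hinge; the redundant is the internal moment M_B. The primary structure is two simply-supported spans AB and BC.
End slopes at the hinge B, treating each span as simply supported:
  span AB: triangular load, peak 44: w₀L³/(45EI) = 62.58/EI
  span AB: UDL 35: wL³/(24EI) = 93.33/EI
  span BC: UDL 42.75: wL³/(24EI) = 384.8/EI
  span BC: triangular load, peak 17.4: 7w₀L³/(360EI) = 73.08/EI
  relative rotation θ_0 = (155.9 + 457.8)/EI = 613.7/EI
A unit hogging moment at B produces rotation L₁/(3EI) + L₂/(3EI) = 3.333/EI.
Slope continuity at B: θ_0 = M_B·3.333/EI, so M_B = 613.7/3.333 = 184.1 kN·m (hogging).

M_B = 184.1 kN·m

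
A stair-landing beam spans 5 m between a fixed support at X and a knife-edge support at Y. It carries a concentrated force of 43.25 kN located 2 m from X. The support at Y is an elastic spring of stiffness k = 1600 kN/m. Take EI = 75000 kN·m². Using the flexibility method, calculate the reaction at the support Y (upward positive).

R_Y = 4.233 kN

Choose R_Y as the redundant. The primary structure is the cantilever fixed at X.
Primary-structure tip deflection at Y by superposition:
  point load 43.25 at a = 2: Pa²(3L − a)/(6EI) = 374.8/EI
Flexibility coefficient — unit upward force at Y: δ_{YY} = L³/(3EI) = 41.67/EI.
With EI = 75000 kN·m²: δ_0 = 0.004998 m and δ_{YY} = 0.000556 m/kN.
Compatibility — the spring shortens by R_Y/k under the reaction it provides: δ_0 − R_Y·δ_{YY} = R_Y/k. With 1/k = 0.000625 m/kN, R_Y = δ_0 / (δ_{YY} + 1/k) = 0.004998 / (0.000556 + 0.000625) = 4.233 kN.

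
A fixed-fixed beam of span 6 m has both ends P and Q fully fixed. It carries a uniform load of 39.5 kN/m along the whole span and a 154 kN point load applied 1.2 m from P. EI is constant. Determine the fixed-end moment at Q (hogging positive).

M_Q = 148.1 kN·m

Release both end moments; the primary structure is a simply-supported span PQ with redundants M_P and M_Q.
Simple-span end rotations at P and Q under the given loads:
  at P: UDL 39.5: wL³/(24EI) = 355.5/EI
  at Q: UDL 39.5: wL³/(24EI) = 355.5/EI
  at P: point load 154 at a = 1.2: Pab(L + b)/(6LEI) = 266.1/EI
  at Q: point load 154 at a = 1.2: Pab(L + a)/(6LEI) = 177.4/EI
  θ_P0 = 621.6/EI,  θ_Q0 = 532.9/EI
Flexibility coefficients: a unit moment at one end gives L/(3EI) there and L/(6EI) at the far end, so f₁₁ = f₂₂ = 2/EI and f₁₂ = f₂₁ = 1/EI.
Compatibility — zero rotation at each built-in end:
  2 M_P + 1 M_Q = 621.6
  1 M_P + 2 M_Q = 532.9
Solving the pair gives M_P = 236.8 kN·m and M_Q = 148.1 kN·m (hogging).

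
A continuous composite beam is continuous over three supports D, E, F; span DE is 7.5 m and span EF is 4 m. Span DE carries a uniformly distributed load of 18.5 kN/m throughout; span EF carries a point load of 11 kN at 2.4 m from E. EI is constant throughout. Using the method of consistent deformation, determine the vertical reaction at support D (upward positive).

R_D = 57.72 kN

Insert a hinge at E; M_E is the redundant, and each span becomes simply supported.
Discontinuity in slope at E on the released structure — sum the simple-span end rotations:
  span DE: UDL 18.5: wL³/(24EI) = 325.2/EI
  span EF: point load 11 at a = 2.4: Pab(L + b)/(6LEI) = 9.856/EI
  relative rotation θ_0 = (325.2 + 9.856)/EI = 335.1/EI
A unit hogging moment at E produces rotation L₁/(3EI) + L₂/(3EI) = 3.833/EI.
Compatibility: M_E·(L₁+L₂)/(3EI) = θ_0, giving M_E = 87.4 kN·m (hogging).
Span DE, ΣM about D with M_E applied at E: R_E^{DE}·7.5 = 520.3 + 87.4, so R_E^{DE} = 81.03 kN and R_D = 138.8 − 81.03 = 57.72 kN.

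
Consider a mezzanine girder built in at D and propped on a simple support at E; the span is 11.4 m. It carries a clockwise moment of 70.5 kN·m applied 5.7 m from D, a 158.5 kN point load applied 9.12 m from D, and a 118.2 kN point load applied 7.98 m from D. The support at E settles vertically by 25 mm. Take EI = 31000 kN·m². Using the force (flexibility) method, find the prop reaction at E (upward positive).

Choose R_E as the redundant. The primary structure is the cantilever fixed at D.
Downward deflection at the released point E due to the loads:
  clockwise couple 70.5 at a = 5.7: M₀a(2L − a)/(2EI) = 3436/EI
  point load 158.5 at a = 9.12: Pa²(3L − a)/(6EI) = 55106/EI
  point load 118.2 at a = 7.98: Pa²(3L − a)/(6EI) = 32893/EI
  δ_0 = 91434/EI
Flexibility coefficient — unit upward force at E: δ_{EE} = L³/(3EI) = 493.8/EI.
With EI = 31000 kN·m²: δ_0 = 2.9495 m and δ_{EE} = 0.015931 m/kN.
Compatibility — the beam at E must follow the support down by 0.025 m: δ_0 − R_E·δ_{EE} = 0.025, so R_E = (2.9495 − 0.025)/0.015931 = 183.6 kN.

R_E = 183.6 kN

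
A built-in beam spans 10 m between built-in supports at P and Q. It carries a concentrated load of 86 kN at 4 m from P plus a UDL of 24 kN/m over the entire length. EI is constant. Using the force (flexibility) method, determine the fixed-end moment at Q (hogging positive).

M_Q = 282.6 kN·m

Release both end moments; the primary structure is a simply-supported span PQ with redundants M_P and M_Q.
On the primary (simply-supported) span, the end slopes from the loading are:
  at P: point load 86 at a = 4: Pab(L + b)/(6LEI) = 550.4/EI
  at Q: point load 86 at a = 4: Pab(L + a)/(6LEI) = 481.6/EI
  at P: UDL 24: wL³/(24EI) = 1000/EI
  at Q: UDL 24: wL³/(24EI) = 1000/EI
  θ_P0 = 1550/EI,  θ_Q0 = 1482/EI
Flexibility coefficients: a unit moment at one end gives L/(3EI) there and L/(6EI) at the far end, so f₁₁ = f₂₂ = 3.333/EI and f₁₂ = f₂₁ = 1.667/EI.
Compatibility — zero rotation at each built-in end:
  3.333 M_P + 1.667 M_Q = 1550
  1.667 M_P + 3.333 M_Q = 1482
Solving the pair gives M_P = 323.8 kN·m and M_Q = 282.6 kN·m (hogging).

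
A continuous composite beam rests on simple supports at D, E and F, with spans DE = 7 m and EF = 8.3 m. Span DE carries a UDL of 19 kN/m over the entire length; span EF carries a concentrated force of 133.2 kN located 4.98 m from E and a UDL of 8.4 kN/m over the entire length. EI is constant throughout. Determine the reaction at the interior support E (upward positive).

R_E = 205.5 kN

Release continuity at E by inserting a hinge; the redundant is the internal moment M_E. The primary structure is two simply-supported spans DE and EF.
Discontinuity in slope at E on the released structure — sum the simple-span end rotations:
  span DE: UDL 19: wL³/(24EI) = 271.5/EI
  span EF: point load 133.2 at a = 4.98: Pab(L + b)/(6LEI) = 513.9/EI
  span EF: UDL 8.4: wL³/(24EI) = 200.1/EI
  relative rotation θ_0 = (271.5 + 714)/EI = 985.5/EI
A unit hogging moment at E produces rotation L₁/(3EI) + L₂/(3EI) = 5.1/EI.
Slope continuity at E: θ_0 = M_E·5.1/EI, so M_E = 985.5/5.1 = 193.2 kN·m (hogging).
Span DE, ΣM about D with M_E applied at E: R_E^{DE}·7 = 465.5 + 193.2, so R_E^{DE} = 94.11 kN and R_D = 133 − 94.11 = 38.89 kN.
Span EF, ΣM about F: R_E^{EF}·8.3 = 731.6 + 193.2, so R_E^{EF} = 111.4 kN and R_F = 202.9 − 111.4 = 91.5 kN.
R_E = 94.11 + 111.4 = 205.5 kN.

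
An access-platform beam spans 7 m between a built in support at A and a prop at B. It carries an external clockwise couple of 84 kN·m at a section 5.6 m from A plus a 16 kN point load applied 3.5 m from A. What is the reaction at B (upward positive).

R_B = 22.28 kN

Take the reaction at B as the redundant and release it; the primary structure is a cantilever fixed at A.
Deflection at B on the released cantilever, summing each load's contribution:
  clockwise couple 84 at a = 5.6: M₀a(2L − a)/(2EI) = 1976/EI
  point load 16 at a = 3.5: Pa²(3L − a)/(6EI) = 571.7/EI
  δ_0 = 2547/EI
Tip deflection under a unit load at B: L³/(3EI) = 114.3/EI.
The prop prevents deflection at B: R_B = δ_0/δ_{BB} = 2547/114.3 = 22.28 kN.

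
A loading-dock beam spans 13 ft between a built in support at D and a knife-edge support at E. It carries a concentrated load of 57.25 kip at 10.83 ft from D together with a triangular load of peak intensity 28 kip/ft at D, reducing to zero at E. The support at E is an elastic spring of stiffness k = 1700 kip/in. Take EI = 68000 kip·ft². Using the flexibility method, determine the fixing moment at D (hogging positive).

M_D = 380.5 kip·ft

Remove the prop at E; the released (primary) structure is a cantilever built in at D.
Downward deflection at the released point E due to the loads:
  point load 57.25 at a = 10.83: Pa²(3L − a)/(6EI) = 31526/EI
  triangular load, peak 28 at the fixed end: w₀L⁴/(30EI) = 26657/EI
  δ_0 = 58183/EI
Flexibility coefficient — unit upward force at E: δ_{EE} = L³/(3EI) = 732.3/EI.
With EI = 68000 kip·ft²: δ_0 = 0.85563 ft and δ_{EE} = 0.01077 ft/kip.
Compatibility — the spring shortens by R_E/k under the reaction it provides: δ_0 − R_E·δ_{EE} = R_E/k. With 1/k = 1/(1700×12) ft/kip = 0.000049 ft/kip, R_E = δ_0 / (δ_{EE} + 1/k) = 0.85563 / (0.01077 + 0.000049) = 79.09 kip.
Moment equilibrium about D: M_D = Σ(load moments about D) − R_E·L = 1409 − 79.09×13 = 380.5 kip·ft.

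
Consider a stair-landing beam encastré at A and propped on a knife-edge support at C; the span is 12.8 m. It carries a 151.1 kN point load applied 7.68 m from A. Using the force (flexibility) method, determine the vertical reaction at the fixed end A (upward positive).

R_A = 85.82 kN

Release the roller at C. Primary structure: cantilever fixed at A.
Downward deflection at the released point C due to the loads:
  point load 151.1 at a = 7.68: Pa²(3L − a)/(6EI) = 45631/EI
Flexibility coefficient — unit upward force at C: δ_{CC} = L³/(3EI) = 699.1/EI.
Compatibility at C: δ_0 − R_C·δ_{CC} = 0, so R_C = 45631/699.1 = 65.28 kN.
Vertical equilibrium: R_A = ΣP − R_C = 151.1 − 65.28 = 85.82 kN.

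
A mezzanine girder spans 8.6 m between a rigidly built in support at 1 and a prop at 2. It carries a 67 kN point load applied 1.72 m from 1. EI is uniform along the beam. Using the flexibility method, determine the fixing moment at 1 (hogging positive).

M_1 = 82.97 kN·m

Take the reaction at 2 as the redundant and release it; the primary structure is a cantilever fixed at 1.
Free-end deflection of the primary structure under the applied loading (downward +):
  point load 67 at a = 1.72: Pa²(3L − a)/(6EI) = 795.5/EI
Tip deflection under a unit load at 2: L³/(3EI) = 212/EI.
Compatibility at 2: δ_0 − R_2·δ_{22} = 0, so R_2 = 795.5/212 = 3.752 kN.
Moment equilibrium about 1: M_1 = Σ(load moments about 1) − R_2·L = 115.2 − 3.752×8.6 = 82.97 kN·m.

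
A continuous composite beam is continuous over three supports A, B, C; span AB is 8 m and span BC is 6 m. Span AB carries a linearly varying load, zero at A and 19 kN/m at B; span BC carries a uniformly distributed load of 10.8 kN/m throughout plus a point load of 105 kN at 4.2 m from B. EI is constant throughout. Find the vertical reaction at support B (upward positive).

R_B = 144.9 kN

Take M_B as the redundant. Released structure: two simple spans AB and BC with a hinge at B.
Rotations at B on the released spans (each span's end-slope, ×1/EI):
  span AB: triangular load, peak 19: w₀L³/(45EI) = 216.2/EI
  span BC: UDL 10.8: wL³/(24EI) = 97.2/EI
  span BC: point load 105 at a = 4.2: Pab(L + b)/(6LEI) = 172/EI
  relative rotation θ_0 = (216.2 + 269.2)/EI = 485.4/EI
A unit hogging moment at B produces rotation L₁/(3EI) + L₂/(3EI) = 4.667/EI.
Slope continuity at B: θ_0 = M_B·4.667/EI, so M_B = 485.4/4.667 = 104 kN·m (hogging).
Span AB, ΣM about A with M_B applied at B: R_B^{AB}·8 = 405.3 + 104, so R_B^{AB} = 63.67 kN and R_A = 76 − 63.67 = 12.33 kN.
Span BC, ΣM about C: R_B^{BC}·6 = 383.4 + 104, so R_B^{BC} = 81.23 kN and R_C = 169.8 − 81.23 = 88.57 kN.
R_B = 63.67 + 81.23 = 144.9 kN.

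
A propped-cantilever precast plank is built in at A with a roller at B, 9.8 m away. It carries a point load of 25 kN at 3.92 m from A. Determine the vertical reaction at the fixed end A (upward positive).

R_A = 19.8 kN

Choose R_B as the redundant. The primary structure is the cantilever fixed at A.
Downward deflection at the released point B due to the loads:
  point load 25 at a = 3.92: Pa²(3L − a)/(6EI) = 1631/EI
Flexibility coefficient — unit upward force at B: δ_{BB} = L³/(3EI) = 313.7/EI.
Compatibility at B: δ_0 − R_B·δ_{BB} = 0, so R_B = 1631/313.7 = 5.2 kN.
Vertical equilibrium: R_A = ΣP − R_B = 25 − 5.2 = 19.8 kN.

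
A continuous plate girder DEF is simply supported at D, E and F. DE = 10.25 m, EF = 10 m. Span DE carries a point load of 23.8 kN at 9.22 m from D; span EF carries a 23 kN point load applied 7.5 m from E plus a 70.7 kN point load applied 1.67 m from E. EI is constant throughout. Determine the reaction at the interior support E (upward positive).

R_E = 99.57 kN

Take M_E as the redundant. Released structure: two simple spans DE and EF with a hinge at E.
End slopes at the hinge E, treating each span as simply supported:
  span DE: point load 23.8 at a = 9.22: Pab(L + a)/(6LEI) = 71.55/EI
  span EF: point load 23 at a = 7.5: Pab(L + b)/(6LEI) = 89.84/EI
  span EF: point load 70.7 at a = 1.67: Pab(L + b)/(6LEI) = 300.5/EI
  relative rotation θ_0 = (71.55 + 390.3)/EI = 461.9/EI
A unit hogging moment at E produces rotation L₁/(3EI) + L₂/(3EI) = 6.75/EI.
Slope continuity at E: θ_0 = M_E·6.75/EI, so M_E = 461.9/6.75 = 68.42 kN·m (hogging).
Span DE, ΣM about D with M_E applied at E: R_E^{DE}·10.25 = 219.4 + 68.42, so R_E^{DE} = 28.08 kN and R_D = 23.8 − 28.08 = -4.284 kN.
Span EF, ΣM about F: R_E^{EF}·10 = 646.4 + 68.42, so R_E^{EF} = 71.49 kN and R_F = 93.7 − 71.49 = 22.21 kN.
R_E = 28.08 + 71.49 = 99.57 kN.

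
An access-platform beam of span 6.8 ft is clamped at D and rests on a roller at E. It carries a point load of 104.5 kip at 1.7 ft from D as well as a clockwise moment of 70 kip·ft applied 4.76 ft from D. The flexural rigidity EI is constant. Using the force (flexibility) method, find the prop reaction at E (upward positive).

Remove the prop at E; the released (primary) structure is a cantilever built in at D.
Downward deflection at the released point E due to the loads:
  point load 104.5 at a = 1.7: Pa²(3L − a)/(6EI) = 941.2/EI
  clockwise couple 70 at a = 4.76: M₀a(2L − a)/(2EI) = 1473/EI
  δ_0 = 2414/EI
Tip deflection under a unit load at E: L³/(3EI) = 104.8/EI.
The prop prevents deflection at E: R_E = δ_0/δ_{EE} = 2414/104.8 = 23.03 kip.

R_E = 23.03 kip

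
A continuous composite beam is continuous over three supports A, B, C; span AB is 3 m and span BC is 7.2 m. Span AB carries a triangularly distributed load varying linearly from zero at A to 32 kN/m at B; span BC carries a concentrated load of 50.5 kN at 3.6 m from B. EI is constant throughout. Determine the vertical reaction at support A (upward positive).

Release continuity at B by inserting a hinge; the redundant is the internal moment M_B. The primary structure is two simply-supported spans AB and BC.
Rotations at B on the released spans (each span's end-slope, ×1/EI):
  span AB: triangular load, peak 32: w₀L³/(45EI) = 19.2/EI
  span BC: point load 50.5 at a = 3.6: Pab(L + b)/(6LEI) = 163.6/EI
  relative rotation θ_0 = (19.2 + 163.6)/EI = 182.8/EI
A unit hogging moment at B produces rotation L₁/(3EI) + L₂/(3EI) = 3.4/EI.
Compatibility: M_B·(L₁+L₂)/(3EI) = θ_0, giving M_B = 53.77 kN·m (hogging).
Span AB, ΣM about A with M_B applied at B: R_B^{AB}·3 = 96 + 53.77, so R_B^{AB} = 49.92 kN and R_A = 48 − 49.92 = -1.924 kN.

R_A = -1.924 kN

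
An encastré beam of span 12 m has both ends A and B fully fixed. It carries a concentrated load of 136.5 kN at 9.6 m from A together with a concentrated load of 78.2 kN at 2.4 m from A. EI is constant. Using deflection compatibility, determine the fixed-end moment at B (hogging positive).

M_B = 239.7 kN·m

Take the two fixed-end moments M_A, M_B as redundants; the released structure is the simple span AB.
On the primary (simply-supported) span, the end slopes from the loading are:
  at A: point load 136.5 at a = 9.6: Pab(L + b)/(6LEI) = 629/EI
  at B: point load 136.5 at a = 9.6: Pab(L + a)/(6LEI) = 943.5/EI
  at A: point load 78.2 at a = 2.4: Pab(L + b)/(6LEI) = 540.5/EI
  at B: point load 78.2 at a = 2.4: Pab(L + a)/(6LEI) = 360.3/EI
  θ_A0 = 1170/EI,  θ_B0 = 1304/EI
Flexibility coefficients: a unit moment at one end gives L/(3EI) there and L/(6EI) at the far end, so f₁₁ = f₂₂ = 4/EI and f₁₂ = f₂₁ = 2/EI.
Compatibility — zero rotation at each built-in end:
  4 M_A + 2 M_B = 1170
  2 M_A + 4 M_B = 1304
Solving the pair gives M_A = 172.5 kN·m and M_B = 239.7 kN·m (hogging).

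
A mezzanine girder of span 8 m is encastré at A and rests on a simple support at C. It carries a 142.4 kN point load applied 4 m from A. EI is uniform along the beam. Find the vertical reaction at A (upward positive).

Choose R_C as the redundant. The primary structure is the cantilever fixed at A.
Primary-structure tip deflection at C by superposition:
  point load 142.4 at a = 4: Pa²(3L − a)/(6EI) = 7595/EI
Tip deflection under a unit load at C: L³/(3EI) = 170.7/EI.
Compatibility at C: δ_0 − R_C·δ_{CC} = 0, so R_C = 7595/170.7 = 44.5 kN.
Vertical equilibrium: R_A = ΣP − R_C = 142.4 − 44.5 = 97.9 kN.

R_A = 97.9 kN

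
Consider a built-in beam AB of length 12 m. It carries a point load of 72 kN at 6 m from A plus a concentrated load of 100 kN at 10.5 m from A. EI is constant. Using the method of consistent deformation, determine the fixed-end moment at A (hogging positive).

M_A = 124.4 kN·m

Release both end moments; the primary structure is a simply-supported span AB with redundants M_A and M_B.
Simple-span end rotations at A and B under the given loads:
  at A: point load 72 at a = 6: Pab(L + b)/(6LEI) = 648/EI
  at B: point load 72 at a = 6: Pab(L + a)/(6LEI) = 648/EI
  at A: point load 100 at a = 10.5: Pab(L + b)/(6LEI) = 295.3/EI
  at B: point load 100 at a = 10.5: Pab(L + a)/(6LEI) = 492.2/EI
  θ_A0 = 943.3/EI,  θ_B0 = 1140/EI
Flexibility coefficients: a unit moment at one end gives L/(3EI) there and L/(6EI) at the far end, so f₁₁ = f₂₂ = 4/EI and f₁₂ = f₂₁ = 2/EI.
Compatibility — zero rotation at each built-in end:
  4 M_A + 2 M_B = 943.3
  2 M_A + 4 M_B = 1140
Solving the pair gives M_A = 124.4 kN·m and M_B = 222.8 kN·m (hogging).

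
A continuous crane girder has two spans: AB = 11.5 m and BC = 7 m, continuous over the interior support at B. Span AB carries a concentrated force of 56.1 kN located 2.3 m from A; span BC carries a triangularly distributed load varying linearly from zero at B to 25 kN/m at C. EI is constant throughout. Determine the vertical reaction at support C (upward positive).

R_C = 48.97 kN

Release continuity at B by inserting a hinge; the redundant is the internal moment M_B. The primary structure is two simply-supported spans AB and BC.
Rotations at B on the released spans (each span's end-slope, ×1/EI):
  span AB: point load 56.1 at a = 2.3: Pab(L + a)/(6LEI) = 237.4/EI
  span BC: triangular load, peak 25: 7w₀L³/(360EI) = 166.7/EI
  relative rotation θ_0 = (237.4 + 166.7)/EI = 404.2/EI
A unit hogging moment at B produces rotation L₁/(3EI) + L₂/(3EI) = 6.167/EI.
Compatibility: M_B·(L₁+L₂)/(3EI) = θ_0, giving M_B = 65.54 kN·m (hogging).
Span BC, ΣM about C: R_B^{BC}·7 = 204.2 + 65.54, so R_B^{BC} = 38.53 kN and R_C = 87.5 − 38.53 = 48.97 kN.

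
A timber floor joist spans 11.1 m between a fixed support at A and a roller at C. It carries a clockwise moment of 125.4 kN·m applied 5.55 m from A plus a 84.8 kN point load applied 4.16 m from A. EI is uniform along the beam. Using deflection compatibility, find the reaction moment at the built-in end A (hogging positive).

M_A = 163.6 kN·m

Take the reaction at C as the redundant and release it; the primary structure is a cantilever fixed at A.
Deflection at C on the released cantilever, summing each load's contribution:
  clockwise couple 125.4 at a = 5.55: M₀a(2L − a)/(2EI) = 5794/EI
  point load 84.8 at a = 4.16: Pa²(3L − a)/(6EI) = 7127/EI
  δ_0 = 12921/EI
Flexibility coefficient — unit upward force at C: δ_{CC} = L³/(3EI) = 455.9/EI.
The prop prevents deflection at C: R_C = δ_0/δ_{CC} = 12921/455.9 = 28.34 kN.
Moment equilibrium about A: M_A = Σ(load moments about A) − R_C·L = 478.2 − 28.34×11.1 = 163.6 kN·m.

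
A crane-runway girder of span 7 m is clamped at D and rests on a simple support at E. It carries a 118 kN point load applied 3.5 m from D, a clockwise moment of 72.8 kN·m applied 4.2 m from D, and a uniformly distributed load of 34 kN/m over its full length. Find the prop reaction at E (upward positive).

Choose R_E as the redundant. The primary structure is the cantilever fixed at D.
Downward deflection at the released point E due to the loads:
  point load 118 at a = 3.5: Pa²(3L − a)/(6EI) = 4216/EI
  clockwise couple 72.8 at a = 4.2: M₀a(2L − a)/(2EI) = 1498/EI
  UDL 34: wL⁴/(8EI) = 10204/EI
  δ_0 = 15919/EI
Flexibility coefficient — unit upward force at E: δ_{EE} = L³/(3EI) = 114.3/EI.
Compatibility at E: δ_0 − R_E·δ_{EE} = 0, so R_E = 15919/114.3 = 139.2 kN.

R_E = 139.2 kN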